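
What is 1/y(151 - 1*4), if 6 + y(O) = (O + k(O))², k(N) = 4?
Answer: 1/22795 ≈ 4.3869e-5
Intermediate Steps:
y(O) = -6 + (4 + O)² (y(O) = -6 + (O + 4)² = -6 + (4 + O)²)
1/y(151 - 1*4) = 1/(-6 + (4 + (151 - 1*4))²) = 1/(-6 + (4 + (151 - 4))²) = 1/(-6 + (4 + 147)²) = 1/(-6 + 151²) = 1/(-6 + 22801) = 1/22795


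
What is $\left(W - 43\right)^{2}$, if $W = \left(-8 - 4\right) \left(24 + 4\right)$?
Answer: $143641$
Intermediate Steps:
$W = -336$ ($W = \left(-12\right) 28 = -336$)
$\left(W - 43\right)^{2} = \left(-336 - 43\right)^{2} = \left(-379\right)^{2} = 143641$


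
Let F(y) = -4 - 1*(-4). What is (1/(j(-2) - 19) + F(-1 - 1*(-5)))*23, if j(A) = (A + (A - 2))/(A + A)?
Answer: -46/35 ≈ -1.3143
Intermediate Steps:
j(A) = (-2 + 2*A)/(2*A) (j(A) = (A + (-2 + A))/((2*A)) = (-2 + 2*A)*(1/(2*A)) = (-2 + 2*A)/(2*A))
F(y) = 0 (F(y) = -4 + 4 = 0)
(1/(j(-2) - 19) + F(-1 - 1*(-5)))*23 = (1/((-1 - 2)/(-2) - 19) + 0)*23 = (1/(-½*(-3) - 19) + 0)*23 = (1/(3/2 - 19) + 0)*23 = (1/(-35/2) + 0)*23 = (-2/35 + 0)*23 = -2/35*23 = -46/35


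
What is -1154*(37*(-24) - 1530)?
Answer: 2790372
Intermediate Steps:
-1154*(37*(-24) - 1530) = -1154*(-888 - 1530) = -1154*(-2418) = 2790372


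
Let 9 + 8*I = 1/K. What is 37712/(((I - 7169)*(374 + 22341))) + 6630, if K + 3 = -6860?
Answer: 926354028229768/139721577765 ≈ 6630.0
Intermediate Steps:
K = -6863 (K = -3 - 6860 = -6863)
I = -7721/6863 (I = -9/8 + (⅛)/(-6863) = -9/8 + (⅛)*(-1/6863) = -9/8 - 1/54904 = -7721/6863 ≈ -1.1250)
37712/(((I - 7169)*(374 + 22341))) + 6630 = 37712/(((-7721/6863 - 7169)*(374 + 22341))) + 6630 = 37712/((-49208568/6863*22715)) + 6630 = 37712/(-1117772622120/6863) + 6630 = 37712*(-6863/1117772622120) + 6630 = -32352182/139721577765 + 6630 = 926354028229768/139721577765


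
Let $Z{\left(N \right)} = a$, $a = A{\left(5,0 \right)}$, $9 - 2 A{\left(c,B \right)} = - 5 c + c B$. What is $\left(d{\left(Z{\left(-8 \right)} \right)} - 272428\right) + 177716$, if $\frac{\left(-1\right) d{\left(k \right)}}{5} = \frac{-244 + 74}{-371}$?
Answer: $- \frac{35139002}{371} \approx -94714.0$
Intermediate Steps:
$A{\left(c,B \right)} = \frac{9}{2} + \frac{5 c}{2} - \frac{B c}{2}$ ($A{\left(c,B \right)} = \frac{9}{2} - \frac{- 5 c + c B}{2} = \frac{9}{2} - \frac{- 5 c + B c}{2} = \frac{9}{2} - \left(- \frac{5 c}{2} + \frac{B c}{2}\right) = \frac{9}{2} + \frac{5 c}{2} - \frac{B c}{2}$)
$a = 17$ ($a = \frac{9}{2} + \frac{5}{2} \cdot 5 - 0 \cdot 5 = \frac{9}{2} + \frac{25}{2} + 0 = 17$)
$Z{\left(N \right)} = 17$
$d{\left(k \right)} = - \frac{850}{371}$ ($d{\left(k \right)} = - 5 \frac{-244 + 74}{-371} = - 5 \left(\left(-170\right) \left(- \frac{1}{371}\right)\right) = \left(-5\right) \frac{170}{371} = - \frac{850}{371}$)
$\left(d{\left(Z{\left(-8 \right)} \right)} - 272428\right) + 177716 = \left(- \frac{850}{371} - 272428\right) + 177716 = - \frac{101071638}{371} + 177716 = - \frac{35139002}{371}$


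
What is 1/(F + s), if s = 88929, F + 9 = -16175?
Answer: 1/72745 ≈ 1.3747e-5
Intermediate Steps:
F = -16184 (F = -9 - 16175 = -16184)
1/(F + s) = 1/(-16184 + 88929) = 1/72745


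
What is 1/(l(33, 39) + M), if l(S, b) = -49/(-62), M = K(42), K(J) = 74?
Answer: 62/4637 ≈ 0.013371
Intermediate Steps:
M = 74
l(S, b) = 49/62 (l(S, b) = -49*(-1/62) = 49/62)
1/(l(33, 39) + M) = 1/(49/62 + 74) = 1/(4637/62) = 62/4637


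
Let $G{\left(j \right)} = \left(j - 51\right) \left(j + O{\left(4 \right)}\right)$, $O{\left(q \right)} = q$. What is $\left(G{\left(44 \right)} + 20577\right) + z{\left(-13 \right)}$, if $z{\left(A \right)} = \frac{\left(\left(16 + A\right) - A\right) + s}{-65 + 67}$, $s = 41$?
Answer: $\frac{40539}{2} \approx 20270.0$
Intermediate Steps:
$z{\left(A \right)} = \frac{57}{2}$ ($z{\left(A \right)} = \frac{\left(\left(16 + A\right) - A\right) + 41}{-65 + 67} = \frac{16 + 41}{2} = 57 \cdot \frac{1}{2} = \frac{57}{2}$)
$G{\left(j \right)} = \left(-51 + j\right) \left(4 + j\right)$ ($G{\left(j \right)} = \left(j - 51\right) \left(j + 4\right) = \left(-51 + j\right) \left(4 + j\right)$)
$\left(G{\left(44 \right)} + 20577\right) + z{\left(-13 \right)} = \left(\left(-204 + 44^{2} - 2068\right) + 20577\right) + \frac{57}{2} = \left(\left(-204 + 1936 - 2068\right) + 20577\right) + \frac{57}{2} = \left(-336 + 20577\right) + \frac{57}{2} = 20241 + \frac{57}{2} = \frac{40539}{2}$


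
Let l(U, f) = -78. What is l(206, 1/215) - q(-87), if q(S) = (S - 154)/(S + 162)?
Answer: -5609/75 ≈ -74.787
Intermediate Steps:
q(S) = (-154 + S)/(162 + S)
l(206, 1/215) - q(-87) = -78 - (-154 - 87)/(162 - 87) = -78 - (-241)/75 = -78 - 1*(-241/75) = -78 + 241/75 = -5609/75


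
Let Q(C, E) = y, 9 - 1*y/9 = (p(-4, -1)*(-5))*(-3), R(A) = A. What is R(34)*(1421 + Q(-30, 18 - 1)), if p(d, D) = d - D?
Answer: 64838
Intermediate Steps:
y = 486 (y = 81 - 9*(-4 - 1*(-1))*(-5)*(-3) = 81 - 9*(-4 + 1)*(-5)*(-3) = 81 - 9*(-3*(-5))*(-3) = 81 - 135*(-3) = 81 - 9*(-45) = 81 + 405 = 486)
Q(C, E) = 486
R(34)*(1421 + Q(-30, 18 - 1)) = 34*(1421 + 486) = 34*1907 = 64838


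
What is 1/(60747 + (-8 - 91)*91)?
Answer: 1/51738 ≈ 1.9328e-5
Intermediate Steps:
1/(60747 + (-8 - 91)*91) = 1/(60747 - 99*91) = 1/(60747 - 9009) = 1/51738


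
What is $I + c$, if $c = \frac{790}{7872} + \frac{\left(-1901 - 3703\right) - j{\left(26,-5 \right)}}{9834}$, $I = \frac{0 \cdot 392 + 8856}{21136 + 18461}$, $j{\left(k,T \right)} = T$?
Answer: $- \frac{633043341}{2580246112} \approx -0.24534$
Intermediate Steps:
$I = \frac{2952}{13199}$ ($I = \frac{0 + 8856}{39597} = 8856 \cdot \frac{1}{39597} = \frac{2952}{13199} \approx 0.22365$)
$c = - \frac{91683}{195488}$ ($c = \frac{790}{7872} + \frac{\left(-1901 - 3703\right) - -5}{9834} = 790 \cdot \frac{1}{7872} + \left(\left(-1901 - 3703\right) + 5\right) \frac{1}{9834} = \frac{395}{3936} + \left(-5604 + 5\right) \frac{1}{9834} = \frac{395}{3936} - \frac{509}{894} = - \frac{91683}{195488} \approx -0.469$)
$I + c = \frac{2952}{13199} - \frac{91683}{195488} = - \frac{633043341}{2580246112}$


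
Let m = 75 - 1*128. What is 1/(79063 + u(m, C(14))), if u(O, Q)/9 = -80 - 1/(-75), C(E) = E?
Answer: 25/1958578 ≈ 1.2764e-5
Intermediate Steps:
m = -53 (m = 75 - 128 = -53)
u(O, Q) = -17997/25 (u(O, Q) = 9*(-80 - 1/(-75)) = 9*(-80 - 1*(-1/75)) = 9*(-80 + 1/75) = 9*(-5999/75) = -17997/25)
1/(79063 + u(m, C(14))) = 1/(79063 - 17997/25) = 1/(1958578/25) = 25/1958578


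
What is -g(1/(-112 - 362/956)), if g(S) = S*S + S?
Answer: 25448242/2885516089 ≈ 0.0088193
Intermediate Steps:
g(S) = S + S**2 (g(S) = S**2 + S = S + S**2)
-g(1/(-112 - 362/956)) = -(1 + 1/(-112 - 362/956))/(-112 - 362/956) = -(1 + 1/(-112 - 362*1/956))/(-112 - 362*1/956) = -(1 + 1/(-112 - 181/478))/(-112 - 181/478) = -(1 + 1/(-53717/478))/(-53717/478) = -(-478)*(1 - 478/53717)/53717 = -(-478)*53239/(53717*53717) = -1*(-25448242/2885516089) = 25448242/2885516089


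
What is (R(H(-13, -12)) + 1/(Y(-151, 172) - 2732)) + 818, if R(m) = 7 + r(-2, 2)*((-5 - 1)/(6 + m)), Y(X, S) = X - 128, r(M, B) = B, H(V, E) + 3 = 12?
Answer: 12408326/15055 ≈ 824.20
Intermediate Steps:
H(V, E) = 9 (H(V, E) = -3 + 12 = 9)
Y(X, S) = -128 + X
R(m) = 7 - 12/(6 + m) (R(m) = 7 + 2*((-5 - 1)/(6 + m)) = 7 + 2*(-6/(6 + m)) = 7 - 12/(6 + m))
(R(H(-13, -12)) + 1/(Y(-151, 172) - 2732)) + 818 = ((30 + 7*9)/(6 + 9) + 1/((-128 - 151) - 2732)) + 818 = ((30 + 63)/15 + 1/(-279 - 2732)) + 818 = ((1/15)*93 + 1/(-3011)) + 818 = (31/5 - 1/3011) + 818 = 93336/15055 + 818 = 12408326/15055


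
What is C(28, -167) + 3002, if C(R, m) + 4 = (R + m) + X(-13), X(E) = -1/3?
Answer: 8576/3 ≈ 2858.7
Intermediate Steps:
X(E) = -⅓ (X(E) = -1*⅓ = -⅓)
C(R, m) = -13/3 + R + m (C(R, m) = -4 + ((R + m) - ⅓) = -4 + (-⅓ + R + m) = -13/3 + R + m)
C(28, -167) + 3002 = (-13/3 + 28 - 167) + 3002 = -430/3 + 3002 = 8576/3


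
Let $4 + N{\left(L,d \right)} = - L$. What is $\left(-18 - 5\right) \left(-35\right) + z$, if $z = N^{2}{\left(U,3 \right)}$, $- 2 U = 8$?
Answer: $805$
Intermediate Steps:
$U = -4$ ($U = \left(- \frac{1}{2}\right) 8 = -4$)
$N{\left(L,d \right)} = -4 - L$
$z = 0$ ($z = \left(-4 - -4\right)^{2} = \left(-4 + 4\right)^{2} = 0^{2} = 0$)
$\left(-18 - 5\right) \left(-35\right) + z = \left(-18 - 5\right) \left(-35\right) + 0 = \left(-23\right) \left(-35\right) + 0 = 805 + 0 = 805$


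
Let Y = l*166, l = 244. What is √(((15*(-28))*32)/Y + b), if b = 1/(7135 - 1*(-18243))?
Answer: I*√5477475185577278/128488814 ≈ 0.576*I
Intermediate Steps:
Y = 40504 (Y = 244*166 = 40504)
b = 1/25378 (b = 1/(7135 + 18243) = 1/25378 ≈ 3.9404e-5)
√(((15*(-28))*32)/Y + b) = √(((15*(-28))*32)/40504 + 1/25378) = √(-420*32*(1/40504) + 1/25378) = √(-13440*1/40504 + 1/25378) = √(-1680/5063 + 1/25378) = √(-42629977/128488814) = I*√5477475185577278/128488814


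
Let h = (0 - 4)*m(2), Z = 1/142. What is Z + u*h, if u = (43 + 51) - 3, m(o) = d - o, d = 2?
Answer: 1/142 ≈ 0.0070423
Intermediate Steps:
m(o) = 2 - o
Z = 1/142 ≈ 0.0070423
h = 0 (h = (0 - 4)*(2 - 1*2) = -4*(2 - 2) = -4*0 = 0)
u = 91 (u = 94 - 3 = 91)
Z + u*h = 1/142 + 91*0 = 1/142 + 0 = 1/142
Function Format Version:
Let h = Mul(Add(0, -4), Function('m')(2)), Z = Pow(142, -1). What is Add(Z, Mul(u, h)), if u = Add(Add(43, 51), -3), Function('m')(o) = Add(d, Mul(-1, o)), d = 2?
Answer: Rational(1, 142) ≈ 0.0070423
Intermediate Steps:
Function('m')(o) = Add(2, Mul(-1, o))
Z = Rational(1, 142) ≈ 0.0070423
h = 0 (h = Mul(Add(0, -4), Add(2, Mul(-1, 2))) = Mul(-4, Add(2, -2)) = Mul(-4, 0) = 0)
u = 91 (u = Add(94, -3) = 91)
Add(Z, Mul(u, h)) = Add(Rational(1, 142), Mul(91, 0)) = Add(Rational(1, 142), 0) = Rational(1, 142)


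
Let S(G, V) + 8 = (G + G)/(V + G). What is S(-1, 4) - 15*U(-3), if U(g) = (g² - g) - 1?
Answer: -521/3 ≈ -173.67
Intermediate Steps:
S(G, V) = -8 + 2*G/(G + V) (S(G, V) = -8 + (G + G)/(V + G) = -8 + (2*G)/(G + V) = -8 + 2*G/(G + V))
U(g) = -1 + g² - g
S(-1, 4) - 15*U(-3) = 2*(-4*4 - 3*(-1))/(-1 + 4) - 15*(-1 + (-3)² - 1*(-3)) = 2*(-16 + 3)/3 - 15*(-1 + 9 + 3) = 2*(⅓)*(-13) - 15*11 = -26/3 - 165 = -521/3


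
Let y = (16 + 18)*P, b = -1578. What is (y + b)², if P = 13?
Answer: 1290496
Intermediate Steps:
y = 442 (y = (16 + 18)*13 = 34*13 = 442)
(y + b)² = (442 - 1578)² = (-1136)² = 1290496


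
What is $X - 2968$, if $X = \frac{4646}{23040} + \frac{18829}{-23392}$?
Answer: $- \frac{24998964487}{8421120} \approx -2968.6$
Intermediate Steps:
$X = - \frac{5080327}{8421120}$ ($X = 4646 \cdot \frac{1}{23040} + 18829 \left(- \frac{1}{23392}\right) = \frac{2323}{11520} - \frac{18829}{23392} = - \frac{5080327}{8421120} \approx -0.60328$)
$X - 2968 = - \frac{5080327}{8421120} - 2968 = - \frac{24998964487}{8421120}$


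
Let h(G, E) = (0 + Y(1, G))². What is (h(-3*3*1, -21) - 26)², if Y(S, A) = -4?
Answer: 100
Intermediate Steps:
h(G, E) = 16 (h(G, E) = (0 - 4)² = (-4)² = 16)
(h(-3*3*1, -21) - 26)² = (16 - 26)² = (-10)² = 100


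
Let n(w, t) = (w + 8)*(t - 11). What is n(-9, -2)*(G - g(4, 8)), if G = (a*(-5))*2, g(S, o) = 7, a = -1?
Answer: 39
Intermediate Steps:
n(w, t) = (-11 + t)*(8 + w) (n(w, t) = (8 + w)*(-11 + t) = (-11 + t)*(8 + w))
G = 10 (G = -1*(-5)*2 = 5*2 = 10)
n(-9, -2)*(G - g(4, 8)) = (-88 - 11*(-9) + 8*(-2) - 2*(-9))*(10 - 1*7) = (-88 + 99 - 16 + 18)*(10 - 7) = 13*3 = 39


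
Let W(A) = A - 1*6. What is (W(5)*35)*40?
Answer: -1400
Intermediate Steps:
W(A) = -6 + A (W(A) = A - 6 = -6 + A)
(W(5)*35)*40 = ((-6 + 5)*35)*40 = -1*35*40 = -35*40 = -1400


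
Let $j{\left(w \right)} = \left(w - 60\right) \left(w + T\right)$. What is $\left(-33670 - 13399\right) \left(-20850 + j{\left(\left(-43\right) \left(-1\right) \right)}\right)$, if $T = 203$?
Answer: $1178231208$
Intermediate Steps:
$j{\left(w \right)} = \left(-60 + w\right) \left(203 + w\right)$ ($j{\left(w \right)} = \left(w - 60\right) \left(w + 203\right) = \left(-60 + w\right) \left(203 + w\right)$)
$\left(-33670 - 13399\right) \left(-20850 + j{\left(\left(-43\right) \left(-1\right) \right)}\right) = \left(-33670 - 13399\right) \left(-20850 + \left(-12180 + \left(\left(-43\right) \left(-1\right)\right)^{2} + 143 \left(\left(-43\right) \left(-1\right)\right)\right)\right) = - 47069 \left(-20850 + \left(-12180 + 43^{2} + 143 \cdot 43\right)\right) = - 47069 \left(-20850 + \left(-12180 + 1849 + 6149\right)\right) = - 47069 \left(-20850 - 4182\right) = \left(-47069\right) \left(-25032\right) = 1178231208$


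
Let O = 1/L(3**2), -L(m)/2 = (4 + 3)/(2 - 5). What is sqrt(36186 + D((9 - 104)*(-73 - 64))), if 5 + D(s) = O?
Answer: sqrt(7091518)/14 ≈ 190.21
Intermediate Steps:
L(m) = 14/3 (L(m) = -2*(4 + 3)/(2 - 5) = -14/(-3) = -14*(-1)/3 = -2*(-7/3) = 14/3)
O = 3/14 (O = 1/(14/3) = 3/14 ≈ 0.21429)
D(s) = -67/14 (D(s) = -5 + 3/14 = -67/14)
sqrt(36186 + D((9 - 104)*(-73 - 64))) = sqrt(36186 - 67/14) = sqrt(506537/14) = sqrt(7091518)/14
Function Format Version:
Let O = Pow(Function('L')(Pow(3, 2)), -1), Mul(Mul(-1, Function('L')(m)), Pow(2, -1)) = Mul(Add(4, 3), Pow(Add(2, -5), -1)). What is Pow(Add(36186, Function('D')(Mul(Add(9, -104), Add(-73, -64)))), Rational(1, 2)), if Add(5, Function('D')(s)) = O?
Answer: Mul(Rational(1, 14), Pow(7091518, Rational(1, 2))) ≈ 190.21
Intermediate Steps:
Function('L')(m) = Rational(14, 3) (Function('L')(m) = Mul(-2, Mul(Add(4, 3), Pow(Add(2, -5), -1))) = Mul(-2, Mul(7, Pow(-3, -1))) = Mul(-2, Mul(7, Rational(-1, 3))) = Mul(-2, Rational(-7, 3)) = Rational(14, 3))
O = Rational(3, 14) (O = Pow(Rational(14, 3), -1) = Rational(3, 14) ≈ 0.21429)
Function('D')(s) = Rational(-67, 14) (Function('D')(s) = Add(-5, Rational(3, 14)) = Rational(-67, 14))
Pow(Add(36186, Function('D')(Mul(Add(9, -104), Add(-73, -64)))), Rational(1, 2)) = Pow(Add(36186, Rational(-67, 14)), Rational(1, 2)) = Pow(Rational(506537, 14), Rational(1, 2)) = Mul(Rational(1, 14), Pow(7091518, Rational(1, 2)))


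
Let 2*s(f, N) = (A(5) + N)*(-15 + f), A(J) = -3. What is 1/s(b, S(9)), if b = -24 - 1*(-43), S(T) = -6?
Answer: -1/18 ≈ -0.055556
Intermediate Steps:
b = 19 (b = -24 + 43 = 19)
s(f, N) = (-15 + f)*(-3 + N)/2 (s(f, N) = ((-3 + N)*(-15 + f))/2 = ((-15 + f)*(-3 + N))/2 = (-15 + f)*(-3 + N)/2)
1/s(b, S(9)) = 1/(45/2 - 15/2*(-6) - 3/2*19 + (½)*(-6)*19) = 1/(45/2 + 45 - 57/2 - 57) = 1/(-18) = -1/18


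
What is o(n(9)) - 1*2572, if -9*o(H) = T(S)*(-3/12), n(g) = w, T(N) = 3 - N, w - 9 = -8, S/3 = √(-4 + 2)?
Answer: -30863/12 - I*√2/12 ≈ -2571.9 - 0.11785*I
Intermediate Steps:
S = 3*I*√2 (S = 3*√(-4 + 2) = 3*√(-2) = 3*(I*√2) = 3*I*√2 ≈ 4.2426*I)
w = 1 (w = 9 - 8 = 1)
n(g) = 1
o(H) = 1/12 - I*√2/12 (o(H) = -(3 - 3*I*√2)*(-3/12)/9 = -(3 - 3*I*√2)*(-3*1/12)/9 = -(3 - 3*I*√2)*(-1)/(9*4) = -(-¾ + 3*I*√2/4)/9 = 1/12 - I*√2/12)
o(n(9)) - 1*2572 = (1/12 - I*√2/12) - 1*2572 = (1/12 - I*√2/12) - 2572 = -30863/12 - I*√2/12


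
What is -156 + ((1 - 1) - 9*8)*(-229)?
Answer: 16332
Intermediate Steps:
-156 + ((1 - 1) - 9*8)*(-229) = -156 + (0 - 72)*(-229) = -156 - 72*(-229) = -156 + 16488 = 16332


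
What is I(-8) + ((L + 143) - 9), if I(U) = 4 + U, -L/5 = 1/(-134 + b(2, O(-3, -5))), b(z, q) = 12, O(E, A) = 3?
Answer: 15865/122 ≈ 130.04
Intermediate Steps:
L = 5/122 (L = -5/(-134 + 12) = -5/(-122) = -5*(-1/122) = 5/122 ≈ 0.040984)
I(-8) + ((L + 143) - 9) = (4 - 8) + ((5/122 + 143) - 9) = -4 + (17451/122 - 9) = -4 + 16353/122 = 15865/122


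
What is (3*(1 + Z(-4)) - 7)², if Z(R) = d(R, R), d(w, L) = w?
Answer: 256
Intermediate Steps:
Z(R) = R
(3*(1 + Z(-4)) - 7)² = (3*(1 - 4) - 7)² = (3*(-3) - 7)² = (-9 - 7)² = (-16)² = 256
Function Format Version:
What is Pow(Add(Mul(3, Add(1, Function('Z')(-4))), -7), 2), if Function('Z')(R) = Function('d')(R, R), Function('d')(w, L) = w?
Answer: 256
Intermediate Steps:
Function('Z')(R) = R
Pow(Add(Mul(3, Add(1, Function('Z')(-4))), -7), 2) = Pow(Add(Mul(3, Add(1, -4)), -7), 2) = Pow(Add(Mul(3, -3), -7), 2) = Pow(Add(-9, -7), 2) = Pow(-16, 2) = 256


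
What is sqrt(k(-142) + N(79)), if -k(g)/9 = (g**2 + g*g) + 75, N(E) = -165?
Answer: 4*I*sqrt(22737) ≈ 603.15*I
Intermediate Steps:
k(g) = -675 - 18*g**2 (k(g) = -9*((g**2 + g*g) + 75) = -9*((g**2 + g**2) + 75) = -9*(2*g**2 + 75) = -9*(75 + 2*g**2) = -675 - 18*g**2)
sqrt(k(-142) + N(79)) = sqrt((-675 - 18*(-142)**2) - 165) = sqrt((-675 - 18*20164) - 165) = sqrt((-675 - 362952) - 165) = sqrt(-363627 - 165) = sqrt(-363792) = 4*I*sqrt(22737)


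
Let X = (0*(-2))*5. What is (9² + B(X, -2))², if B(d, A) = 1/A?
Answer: 25921/4 ≈ 6480.3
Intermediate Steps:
X = 0 (X = 0*5 = 0)
(9² + B(X, -2))² = (9² + 1/(-2))² = (81 - ½)² = (161/2)² = 25921/4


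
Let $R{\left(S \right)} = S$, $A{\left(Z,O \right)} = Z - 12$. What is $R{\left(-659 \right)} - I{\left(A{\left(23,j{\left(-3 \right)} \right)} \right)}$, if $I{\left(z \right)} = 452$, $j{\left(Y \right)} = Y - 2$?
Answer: $-1111$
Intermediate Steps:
$j{\left(Y \right)} = -2 + Y$
$A{\left(Z,O \right)} = -12 + Z$
$R{\left(-659 \right)} - I{\left(A{\left(23,j{\left(-3 \right)} \right)} \right)} = -659 - 452 = -1111$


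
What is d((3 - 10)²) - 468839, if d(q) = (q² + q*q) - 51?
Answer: -464088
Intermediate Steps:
d(q) = -51 + 2*q² (d(q) = (q² + q²) - 51 = 2*q² - 51 = -51 + 2*q²)
d((3 - 10)²) - 468839 = (-51 + 2*((3 - 10)²)²) - 468839 = (-51 + 2*((-7)²)²) - 468839 = (-51 + 2*49²) - 468839 = (-51 + 2*2401) - 468839 = (-51 + 4802) - 468839 = 4751 - 468839 = -464088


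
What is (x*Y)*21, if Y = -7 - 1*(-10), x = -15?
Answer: -945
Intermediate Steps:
Y = 3 (Y = -7 + 10 = 3)
(x*Y)*21 = -15*3*21 = -45*21 = -945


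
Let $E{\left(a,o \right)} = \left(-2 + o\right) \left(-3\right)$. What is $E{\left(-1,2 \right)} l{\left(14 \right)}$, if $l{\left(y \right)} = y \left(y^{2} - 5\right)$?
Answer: $0$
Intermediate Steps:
$E{\left(a,o \right)} = 6 - 3 o$
$l{\left(y \right)} = y \left(-5 + y^{2}\right)$
$E{\left(-1,2 \right)} l{\left(14 \right)} = \left(6 - 6\right) 14 \left(-5 + 14^{2}\right) = \left(6 - 6\right) 14 \left(-5 + 196\right) = 0 \cdot 14 \cdot 191 = 0 \cdot 2674 = 0$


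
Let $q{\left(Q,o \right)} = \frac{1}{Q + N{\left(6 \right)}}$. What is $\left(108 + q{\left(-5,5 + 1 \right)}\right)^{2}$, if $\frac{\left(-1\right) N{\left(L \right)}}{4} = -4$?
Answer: $\frac{1413721}{121} \approx 11684.0$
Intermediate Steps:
$N{\left(L \right)} = 16$ ($N{\left(L \right)} = \left(-4\right) \left(-4\right) = 16$)
$q{\left(Q,o \right)} = \frac{1}{16 + Q}$ ($q{\left(Q,o \right)} = \frac{1}{Q + 16} = \frac{1}{16 + Q}$)
$\left(108 + q{\left(-5,5 + 1 \right)}\right)^{2} = \left(108 + \frac{1}{16 - 5}\right)^{2} = \left(108 + \frac{1}{11}\right)^{2} = \left(\frac{1189}{11}\right)^{2} = \frac{1413721}{121}$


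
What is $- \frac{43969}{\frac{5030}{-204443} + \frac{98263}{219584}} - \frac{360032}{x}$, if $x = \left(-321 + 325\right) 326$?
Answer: $- \frac{322595921755288220}{3094502023207} \approx -1.0425 \cdot 10^{5}$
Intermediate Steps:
$x = 1304$ ($x = 4 \cdot 326 = 1304$)
$- \frac{43969}{\frac{5030}{-204443} + \frac{98263}{219584}} - \frac{360032}{x} = - \frac{43969}{\frac{5030}{-204443} + \frac{98263}{219584}} - \frac{360032}{1304} = - \frac{43969}{5030 \left(- \frac{1}{204443}\right) + 98263 \cdot \frac{1}{219584}} - \frac{45004}{163} = - \frac{43969}{- \frac{5030}{204443} + \frac{98263}{219584}} - \frac{45004}{163} = - \frac{43969}{\frac{18984674989}{44892411712}} - \frac{45004}{163} = \left(-43969\right) \frac{44892411712}{18984674989} - \frac{45004}{163} = - \frac{1973874450564928}{18984674989} - \frac{45004}{163} = - \frac{322595921755288220}{3094502023207}$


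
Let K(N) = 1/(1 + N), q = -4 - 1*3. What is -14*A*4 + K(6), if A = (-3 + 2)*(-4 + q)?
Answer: -4311/7 ≈ -615.86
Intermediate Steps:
q = -7 (q = -4 - 3 = -7)
A = 11 (A = (-3 + 2)*(-4 - 7) = -1*(-11) = 11)
-14*A*4 + K(6) = -154*4 + 1/(1 + 6) = -14*44 + 1/7 = -616 + ⅐ = -4311/7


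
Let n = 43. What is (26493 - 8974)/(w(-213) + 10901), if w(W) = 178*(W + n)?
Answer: -17519/19359 ≈ -0.90495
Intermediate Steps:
w(W) = 7654 + 178*W (w(W) = 178*(W + 43) = 178*(43 + W) = 7654 + 178*W)
(26493 - 8974)/(w(-213) + 10901) = (26493 - 8974)/((7654 + 178*(-213)) + 10901) = 17519/((7654 - 37914) + 10901) = 17519/(-30260 + 10901) = 17519/(-19359) = 17519*(-1/19359) = -17519/19359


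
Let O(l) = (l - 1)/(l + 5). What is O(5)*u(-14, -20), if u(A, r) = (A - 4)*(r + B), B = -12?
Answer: 1152/5 ≈ 230.40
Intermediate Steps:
O(l) = (-1 + l)/(5 + l)
u(A, r) = (-12 + r)*(-4 + A) (u(A, r) = (A - 4)*(r - 12) = (-4 + A)*(-12 + r) = (-12 + r)*(-4 + A))
O(5)*u(-14, -20) = ((-1 + 5)/(5 + 5))*(48 - 12*(-14) - 4*(-20) - 14*(-20)) = (4/10)*(48 + 168 + 80 + 280) = ((⅒)*4)*576 = (⅖)*576 = 1152/5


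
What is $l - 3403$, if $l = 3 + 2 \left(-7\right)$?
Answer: $-3414$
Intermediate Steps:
$l = -11$ ($l = 3 - 14 = -11$)
$l - 3403 = -11 - 3403 = -3414$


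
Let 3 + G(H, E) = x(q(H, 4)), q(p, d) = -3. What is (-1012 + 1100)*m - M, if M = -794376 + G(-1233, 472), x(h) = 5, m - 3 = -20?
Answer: 792878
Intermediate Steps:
m = -17 (m = 3 - 20 = -17)
G(H, E) = 2 (G(H, E) = -3 + 5 = 2)
M = -794374 (M = -794376 + 2 = -794374)
(-1012 + 1100)*m - M = (-1012 + 1100)*(-17) - 1*(-794374) = 88*(-17) + 794374 = -1496 + 794374 = 792878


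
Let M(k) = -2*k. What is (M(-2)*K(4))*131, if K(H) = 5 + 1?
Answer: 3144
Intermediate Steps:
K(H) = 6
(M(-2)*K(4))*131 = (-2*(-2)*6)*131 = (4*6)*131 = 24*131 = 3144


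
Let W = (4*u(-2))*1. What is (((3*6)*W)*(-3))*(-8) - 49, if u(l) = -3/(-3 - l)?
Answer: 5135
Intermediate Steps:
W = 12 (W = (4*(3/(3 - 2)))*1 = (4*(3/1))*1 = (4*(3*1))*1 = (4*3)*1 = 12*1 = 12)
(((3*6)*W)*(-3))*(-8) - 49 = (((3*6)*12)*(-3))*(-8) - 49 = ((18*12)*(-3))*(-8) - 49 = (216*(-3))*(-8) - 49 = -648*(-8) - 49 = 5184 - 49 = 5135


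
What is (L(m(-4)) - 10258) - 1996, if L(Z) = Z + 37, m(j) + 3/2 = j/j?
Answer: -24435/2 ≈ -12218.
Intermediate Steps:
m(j) = -½ (m(j) = -3/2 + j/j = -3/2 + 1 = -½)
L(Z) = 37 + Z
(L(m(-4)) - 10258) - 1996 = ((37 - ½) - 10258) - 1996 = (73/2 - 10258) - 1996 = -20443/2 - 1996 = -24435/2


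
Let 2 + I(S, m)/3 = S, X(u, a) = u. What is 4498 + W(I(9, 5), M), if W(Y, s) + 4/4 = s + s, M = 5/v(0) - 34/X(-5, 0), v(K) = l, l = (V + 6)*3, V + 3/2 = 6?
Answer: 1420939/315 ≈ 4510.9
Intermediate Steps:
V = 9/2 (V = -3/2 + 6 = 9/2 ≈ 4.5000)
I(S, m) = -6 + 3*S
l = 63/2 (l = (9/2 + 6)*3 = (21/2)*3 = 63/2 ≈ 31.500)
v(K) = 63/2
M = 2192/315 (M = 5/(63/2) - 34/(-5) = 5*(2/63) - 34*(-⅕) = 10/63 + 34/5 = 2192/315 ≈ 6.9587)
W(Y, s) = -1 + 2*s (W(Y, s) = -1 + (s + s) = -1 + 2*s)
4498 + W(I(9, 5), M) = 4498 + (-1 + 2*(2192/315)) = 4498 + (-1 + 4384/315) = 4498 + 4069/315 = 1420939/315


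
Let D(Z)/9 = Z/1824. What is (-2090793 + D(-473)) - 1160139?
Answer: -1976568075/608 ≈ -3.2509e+6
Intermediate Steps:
D(Z) = 3*Z/608 (D(Z) = 9*(Z/1824) = 3*Z/608)
(-2090793 + D(-473)) - 1160139 = (-2090793 + (3/608)*(-473)) - 1160139 = (-2090793 - 1419/608) - 1160139 = -1271203563/608 - 1160139 = -1976568075/608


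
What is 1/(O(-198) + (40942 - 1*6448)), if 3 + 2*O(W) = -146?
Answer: 2/68839 ≈ 2.9053e-5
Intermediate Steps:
O(W) = -149/2 (O(W) = -3/2 + (½)*(-146) = -3/2 - 73 = -149/2)
1/(O(-198) + (40942 - 1*6448)) = 1/(-149/2 + (40942 - 1*6448)) = 1/(-149/2 + (40942 - 6448)) = 1/(-149/2 + 34494) = 1/(68839/2) = 2/68839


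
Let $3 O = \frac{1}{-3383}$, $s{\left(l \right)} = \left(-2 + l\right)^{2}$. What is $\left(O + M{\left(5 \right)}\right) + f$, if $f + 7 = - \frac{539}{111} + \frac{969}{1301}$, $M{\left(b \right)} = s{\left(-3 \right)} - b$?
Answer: $\frac{4342583792}{488542413} \approx 8.8889$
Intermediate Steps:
$O = - \frac{1}{10149}$ ($O = \frac{1}{3 \left(-3383\right)} = \frac{1}{3} \left(- \frac{1}{3383}\right) = - \frac{1}{10149} \approx -9.8532 \cdot 10^{-5}$)
$M{\left(b \right)} = 25 - b$ ($M{\left(b \right)} = \left(-2 - 3\right)^{2} - b = \left(-5\right)^{2} - b = 25 - b$)
$f = - \frac{1604557}{144411}$ ($f = -7 + \left(- \frac{539}{111} + \frac{969}{1301}\right) = -7 - \frac{593680}{144411} = - \frac{1604557}{144411} \approx -11.111$)
$\left(O + M{\left(5 \right)}\right) + f = \left(- \frac{1}{10149} + \left(25 - 5\right)\right) - \frac{1604557}{144411} = \left(- \frac{1}{10149} + 20\right) - \frac{1604557}{144411} = \frac{202979}{10149} - \frac{1604557}{144411} = \frac{4342583792}{488542413}$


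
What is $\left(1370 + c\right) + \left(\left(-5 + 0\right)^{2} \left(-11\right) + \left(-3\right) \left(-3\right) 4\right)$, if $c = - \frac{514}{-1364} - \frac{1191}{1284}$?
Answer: $\frac{164986809}{145948} \approx 1130.4$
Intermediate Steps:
$c = - \frac{80379}{145948}$ ($c = \left(-514\right) \left(- \frac{1}{1364}\right) - \frac{397}{428} = \frac{257}{682} - \frac{397}{428} = - \frac{80379}{145948} \approx -0.55074$)
$\left(1370 + c\right) + \left(\left(-5 + 0\right)^{2} \left(-11\right) + \left(-3\right) \left(-3\right) 4\right) = \left(1370 - \frac{80379}{145948}\right) + \left(\left(-5 + 0\right)^{2} \left(-11\right) + \left(-3\right) \left(-3\right) 4\right) = \frac{199868381}{145948} + \left(\left(-5\right)^{2} \left(-11\right) + 9 \cdot 4\right) = \frac{199868381}{145948} + \left(25 \left(-11\right) + 36\right) = \frac{199868381}{145948} + \left(-275 + 36\right) = \frac{199868381}{145948} - 239 = \frac{164986809}{145948}$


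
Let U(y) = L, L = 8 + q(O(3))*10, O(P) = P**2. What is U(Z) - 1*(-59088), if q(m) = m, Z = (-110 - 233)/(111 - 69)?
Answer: 59186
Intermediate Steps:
Z = -49/6 (Z = -343/42 = -343*1/42 = -49/6 ≈ -8.1667)
L = 98 (L = 8 + 3**2*10 = 8 + 9*10 = 8 + 90 = 98)
U(y) = 98
U(Z) - 1*(-59088) = 98 - 1*(-59088) = 98 + 59088 = 59186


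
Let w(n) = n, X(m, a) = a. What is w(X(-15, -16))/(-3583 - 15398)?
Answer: 16/18981 ≈ 0.00084295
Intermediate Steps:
w(X(-15, -16))/(-3583 - 15398) = -16/(-3583 - 15398) = -16/(-18981) = -16*(-1/18981) = 16/18981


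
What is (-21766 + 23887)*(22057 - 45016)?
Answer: -48696039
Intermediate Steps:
(-21766 + 23887)*(22057 - 45016) = 2121*(-22959) = -48696039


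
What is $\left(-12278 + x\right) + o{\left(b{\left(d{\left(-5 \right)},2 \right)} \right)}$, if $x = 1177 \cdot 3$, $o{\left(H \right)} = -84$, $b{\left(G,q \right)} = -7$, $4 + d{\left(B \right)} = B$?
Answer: $-8831$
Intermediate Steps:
$d{\left(B \right)} = -4 + B$
$x = 3531$
$\left(-12278 + x\right) + o{\left(b{\left(d{\left(-5 \right)},2 \right)} \right)} = \left(-12278 + 3531\right) - 84 = -8747 - 84 = -8831$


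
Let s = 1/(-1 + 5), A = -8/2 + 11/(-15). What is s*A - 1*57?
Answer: -3491/60 ≈ -58.183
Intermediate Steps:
A = -71/15 (A = -8*1/2 + 11*(-1/15) = -4 - 11/15 = -71/15 ≈ -4.7333)
s = 1/4 ≈ 0.25000
s*A - 1*57 = (1/4)*(-71/15) - 1*57 = -71/60 - 57 = -3491/60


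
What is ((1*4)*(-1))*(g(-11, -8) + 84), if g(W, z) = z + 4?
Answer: -320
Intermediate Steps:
g(W, z) = 4 + z
((1*4)*(-1))*(g(-11, -8) + 84) = ((1*4)*(-1))*((4 - 8) + 84) = (4*(-1))*(-4 + 84) = -4*80 = -320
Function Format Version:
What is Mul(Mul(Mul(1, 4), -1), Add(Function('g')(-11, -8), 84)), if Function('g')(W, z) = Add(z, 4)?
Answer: -320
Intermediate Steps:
Function('g')(W, z) = Add(4, z)
Mul(Mul(Mul(1, 4), -1), Add(Function('g')(-11, -8), 84)) = Mul(Mul(Mul(1, 4), -1), Add(Add(4, -8), 84)) = Mul(Mul(4, -1), Add(-4, 84)) = Mul(-4, 80) = -320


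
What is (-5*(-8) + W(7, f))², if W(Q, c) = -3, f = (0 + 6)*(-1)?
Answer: 1369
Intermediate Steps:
f = -6 (f = 6*(-1) = -6)
(-5*(-8) + W(7, f))² = (-5*(-8) - 3)² = (40 - 3)² = 37² = 1369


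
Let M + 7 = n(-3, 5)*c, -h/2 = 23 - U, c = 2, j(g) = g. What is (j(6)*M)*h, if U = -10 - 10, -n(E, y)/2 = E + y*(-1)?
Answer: -12900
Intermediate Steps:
n(E, y) = -2*E + 2*y (n(E, y) = -2*(E + y*(-1)) = -2*(E - y) = -2*E + 2*y)
U = -20
h = -86 (h = -2*(23 - 1*(-20)) = -2*(23 + 20) = -2*43 = -86)
M = 25 (M = -7 + (-2*(-3) + 2*5)*2 = -7 + (6 + 10)*2 = -7 + 16*2 = -7 + 32 = 25)
(j(6)*M)*h = (6*25)*(-86) = 150*(-86) = -12900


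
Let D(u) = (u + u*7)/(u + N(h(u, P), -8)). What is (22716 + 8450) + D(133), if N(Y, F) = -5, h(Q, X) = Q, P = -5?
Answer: 498789/16 ≈ 31174.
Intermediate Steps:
D(u) = 8*u/(-5 + u) (D(u) = (u + u*7)/(u - 5) = (u + 7*u)/(-5 + u) = (8*u)/(-5 + u) = 8*u/(-5 + u))
(22716 + 8450) + D(133) = (22716 + 8450) + 8*133/(-5 + 133) = 31166 + 8*133/128 = 31166 + 8*133*(1/128) = 31166 + 133/16 = 498789/16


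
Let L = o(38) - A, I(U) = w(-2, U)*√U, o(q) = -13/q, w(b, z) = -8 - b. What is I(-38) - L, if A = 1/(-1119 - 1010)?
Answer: 27639/80902 - 6*I*√38 ≈ 0.34164 - 36.987*I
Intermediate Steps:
A = -1/2129 (A = 1/(-2129) = -1/2129 ≈ -0.00046970)
I(U) = -6*√U (I(U) = (-8 - 1*(-2))*√U = (-8 + 2)*√U = -6*√U)
L = -27639/80902 (L = -13/38 - 1*(-1/2129) = -13*1/38 + 1/2129 = -13/38 + 1/2129 = -27639/80902 ≈ -0.34164)
I(-38) - L = -6*I*√38 - 1*(-27639/80902) = -6*I*√38 + 27639/80902 = 27639/80902 - 6*I*√38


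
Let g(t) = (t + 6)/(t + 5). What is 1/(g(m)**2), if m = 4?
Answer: 81/100 ≈ 0.81000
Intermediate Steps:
g(t) = (6 + t)/(5 + t)
1/(g(m)**2) = 1/(((6 + 4)/(5 + 4))**2) = 1/((10/9)**2) = 1/(100/81) = 81/100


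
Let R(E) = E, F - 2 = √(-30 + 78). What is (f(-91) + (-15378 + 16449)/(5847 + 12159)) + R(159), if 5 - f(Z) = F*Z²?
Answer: -98420439/6002 - 33124*√3 ≈ -73770.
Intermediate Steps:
F = 2 + 4*√3 (F = 2 + √(-30 + 78) = 2 + √48 = 2 + 4*√3 ≈ 8.9282)
f(Z) = 5 - Z²*(2 + 4*√3) (f(Z) = 5 - (2 + 4*√3)*Z² = 5 - Z²*(2 + 4*√3))
(f(-91) + (-15378 + 16449)/(5847 + 12159)) + R(159) = ((5 + (-91)²*(-2 - 4*√3)) + (-15378 + 16449)/(5847 + 12159)) + 159 = ((5 + 8281*(-2 - 4*√3)) + 1071/18006) + 159 = ((5 + (-16562 - 33124*√3)) + 1071*(1/18006)) + 159 = ((-16557 - 33124*√3) + 357/6002) + 159 = (-99374757/6002 - 33124*√3) + 159 = -98420439/6002 - 33124*√3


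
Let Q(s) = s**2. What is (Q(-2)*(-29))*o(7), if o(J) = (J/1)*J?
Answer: -5684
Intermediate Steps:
o(J) = J**2 (o(J) = (J*1)*J = J*J = J**2)
(Q(-2)*(-29))*o(7) = ((-2)**2*(-29))*7**2 = (4*(-29))*49 = -116*49 = -5684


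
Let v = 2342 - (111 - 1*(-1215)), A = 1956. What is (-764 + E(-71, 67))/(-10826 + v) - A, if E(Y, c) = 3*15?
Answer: -19187641/9810 ≈ -1955.9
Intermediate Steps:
E(Y, c) = 45
v = 1016 (v = 2342 - (111 + 1215) = 2342 - 1*1326 = 2342 - 1326 = 1016)
(-764 + E(-71, 67))/(-10826 + v) - A = (-764 + 45)/(-10826 + 1016) - 1*1956 = -719/(-9810) - 1956 = -719*(-1/9810) - 1956 = 719/9810 - 1956 = -19187641/9810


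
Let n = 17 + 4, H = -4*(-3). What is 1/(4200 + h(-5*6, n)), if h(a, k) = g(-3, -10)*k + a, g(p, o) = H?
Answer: 1/4422 ≈ 0.00022614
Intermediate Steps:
H = 12
n = 21
g(p, o) = 12
h(a, k) = a + 12*k (h(a, k) = 12*k + a = a + 12*k)
1/(4200 + h(-5*6, n)) = 1/(4200 + (-5*6 + 12*21)) = 1/(4200 + (-30 + 252)) = 1/(4200 + 222) = 1/4422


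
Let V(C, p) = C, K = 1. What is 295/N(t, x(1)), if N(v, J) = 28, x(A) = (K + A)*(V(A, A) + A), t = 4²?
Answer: 295/28 ≈ 10.536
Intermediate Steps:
t = 16
x(A) = 2*A*(1 + A) (x(A) = (1 + A)*(A + A) = (1 + A)*(2*A) = 2*A*(1 + A))
295/N(t, x(1)) = 295/28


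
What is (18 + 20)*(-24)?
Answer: -912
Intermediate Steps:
(18 + 20)*(-24) = 38*(-24) = -912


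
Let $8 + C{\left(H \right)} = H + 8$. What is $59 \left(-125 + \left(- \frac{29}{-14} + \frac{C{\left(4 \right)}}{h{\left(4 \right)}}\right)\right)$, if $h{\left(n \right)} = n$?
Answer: $- \frac{100713}{14} \approx -7193.8$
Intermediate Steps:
$C{\left(H \right)} = H$ ($C{\left(H \right)} = -8 + \left(H + 8\right) = -8 + \left(8 + H\right) = H$)
$59 \left(-125 + \left(- \frac{29}{-14} + \frac{C{\left(4 \right)}}{h{\left(4 \right)}}\right)\right) = 59 \left(-125 + \left(- \frac{29}{-14} + \frac{4}{4}\right)\right) = 59 \left(-125 + \left(\left(-29\right) \left(- \frac{1}{14}\right) + 4 \cdot \frac{1}{4}\right)\right) = 59 \left(-125 + \left(\frac{29}{14} + 1\right)\right) = 59 \left(-125 + \frac{43}{14}\right) = 59 \left(- \frac{1707}{14}\right) = - \frac{100713}{14}$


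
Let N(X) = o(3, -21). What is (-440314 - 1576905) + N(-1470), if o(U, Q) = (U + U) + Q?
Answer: -2017234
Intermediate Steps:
o(U, Q) = Q + 2*U (o(U, Q) = 2*U + Q = Q + 2*U)
N(X) = -15 (N(X) = -21 + 2*3 = -21 + 6 = -15)
(-440314 - 1576905) + N(-1470) = (-440314 - 1576905) - 15 = -2017219 - 15 = -2017234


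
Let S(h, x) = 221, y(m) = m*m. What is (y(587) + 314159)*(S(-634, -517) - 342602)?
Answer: -225535951368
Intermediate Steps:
y(m) = m²
(y(587) + 314159)*(S(-634, -517) - 342602) = (587² + 314159)*(221 - 342602) = (344569 + 314159)*(-342381) = 658728*(-342381) = -225535951368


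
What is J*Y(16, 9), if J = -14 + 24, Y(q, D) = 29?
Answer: 290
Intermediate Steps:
J = 10
J*Y(16, 9) = 10*29 = 290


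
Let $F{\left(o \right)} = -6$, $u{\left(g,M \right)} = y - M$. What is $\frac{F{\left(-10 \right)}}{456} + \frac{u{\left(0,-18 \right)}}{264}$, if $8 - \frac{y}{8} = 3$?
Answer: $\frac{259}{1254} \approx 0.20654$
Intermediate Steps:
$y = 40$ ($y = 64 - 24 = 40$)
$u{\left(g,M \right)} = 40 - M$
$\frac{F{\left(-10 \right)}}{456} + \frac{u{\left(0,-18 \right)}}{264} = - \frac{6}{456} + \frac{40 - -18}{264} = \left(-6\right) \frac{1}{456} + \left(40 + 18\right) \frac{1}{264} = - \frac{1}{76} + 58 \cdot \frac{1}{264} = - \frac{1}{76} + \frac{29}{132} = \frac{259}{1254}$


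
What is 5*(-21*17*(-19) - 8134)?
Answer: -6755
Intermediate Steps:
5*(-21*17*(-19) - 8134) = 5*(-357*(-19) - 8134) = 5*(6783 - 8134) = 5*(-1351) = -6755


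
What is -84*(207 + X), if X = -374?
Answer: 14028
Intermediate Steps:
-84*(207 + X) = -84*(207 - 374) = -84*(-167) = 14028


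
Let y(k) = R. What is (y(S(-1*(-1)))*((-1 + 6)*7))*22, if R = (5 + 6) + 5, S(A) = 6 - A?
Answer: 12320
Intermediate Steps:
R = 16 (R = 11 + 5 = 16)
y(k) = 16
(y(S(-1*(-1)))*((-1 + 6)*7))*22 = (16*((-1 + 6)*7))*22 = (16*(5*7))*22 = (16*35)*22 = 560*22 = 12320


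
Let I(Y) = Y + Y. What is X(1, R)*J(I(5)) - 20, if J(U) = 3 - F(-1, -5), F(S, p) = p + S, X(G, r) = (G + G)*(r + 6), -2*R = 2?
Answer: 70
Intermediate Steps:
R = -1 (R = -1/2*2 = -1)
X(G, r) = 2*G*(6 + r) (X(G, r) = (2*G)*(6 + r) = 2*G*(6 + r))
I(Y) = 2*Y
F(S, p) = S + p
J(U) = 9 (J(U) = 3 - (-1 - 5) = 3 - 1*(-6) = 3 + 6 = 9)
X(1, R)*J(I(5)) - 20 = (2*1*(6 - 1))*9 - 20 = (2*1*5)*9 - 20 = 10*9 - 20 = 90 - 20 = 70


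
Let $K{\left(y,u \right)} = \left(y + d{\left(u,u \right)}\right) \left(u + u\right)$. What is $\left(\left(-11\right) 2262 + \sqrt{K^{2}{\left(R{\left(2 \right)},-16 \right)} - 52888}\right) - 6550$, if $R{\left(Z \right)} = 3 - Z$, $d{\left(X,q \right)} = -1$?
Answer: $-31432 + 2 i \sqrt{13222} \approx -31432.0 + 229.97 i$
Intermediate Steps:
$K{\left(y,u \right)} = 2 u \left(-1 + y\right)$ ($K{\left(y,u \right)} = \left(y - 1\right) \left(u + u\right) = \left(-1 + y\right) 2 u = 2 u \left(-1 + y\right)$)
$\left(\left(-11\right) 2262 + \sqrt{K^{2}{\left(R{\left(2 \right)},-16 \right)} - 52888}\right) - 6550 = \left(\left(-11\right) 2262 + \sqrt{\left(2 \left(-16\right) \left(-1 + \left(3 - 2\right)\right)\right)^{2} - 52888}\right) - 6550 = \left(-24882 + \sqrt{\left(2 \left(-16\right) \left(-1 + \left(3 - 2\right)\right)\right)^{2} - 52888}\right) - 6550 = \left(-24882 + \sqrt{\left(2 \left(-16\right) \left(-1 + 1\right)\right)^{2} - 52888}\right) - 6550 = \left(-24882 + \sqrt{\left(2 \left(-16\right) 0\right)^{2} - 52888}\right) - 6550 = \left(-24882 + \sqrt{0^{2} - 52888}\right) - 6550 = \left(-24882 + \sqrt{0 - 52888}\right) - 6550 = \left(-24882 + \sqrt{-52888}\right) - 6550 = \left(-24882 + 2 i \sqrt{13222}\right) - 6550 = -31432 + 2 i \sqrt{13222}$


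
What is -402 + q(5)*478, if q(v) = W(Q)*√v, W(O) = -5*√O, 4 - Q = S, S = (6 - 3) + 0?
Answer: -402 - 2390*√5 ≈ -5746.2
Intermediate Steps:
S = 3 (S = 3 + 0 = 3)
Q = 1 (Q = 4 - 1*3 = 4 - 3 = 1)
q(v) = -5*√v (q(v) = (-5*√1)*√v = (-5*1)*√v = -5*√v)
-402 + q(5)*478 = -402 - 5*√5*478 = -402 - 2390*√5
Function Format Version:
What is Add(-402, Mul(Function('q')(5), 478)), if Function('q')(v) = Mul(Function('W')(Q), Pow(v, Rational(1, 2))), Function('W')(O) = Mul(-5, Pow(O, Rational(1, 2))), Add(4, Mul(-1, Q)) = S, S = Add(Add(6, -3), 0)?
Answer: Add(-402, Mul(-2390, Pow(5, Rational(1, 2)))) ≈ -5746.2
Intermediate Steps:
S = 3 (S = Add(3, 0) = 3)
Q = 1 (Q = Add(4, Mul(-1, 3)) = Add(4, -3) = 1)
Function('q')(v) = Mul(-5, Pow(v, Rational(1, 2))) (Function('q')(v) = Mul(Mul(-5, Pow(1, Rational(1, 2))), Pow(v, Rational(1, 2))) = Mul(Mul(-5, 1), Pow(v, Rational(1, 2))) = Mul(-5, Pow(v, Rational(1, 2))))
Add(-402, Mul(Function('q')(5), 478)) = Add(-402, Mul(Mul(-5, Pow(5, Rational(1, 2))), 478)) = Add(-402, Mul(-2390, Pow(5, Rational(1, 2))))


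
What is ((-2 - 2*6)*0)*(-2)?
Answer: 0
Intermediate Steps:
((-2 - 2*6)*0)*(-2) = ((-2 - 12)*0)*(-2) = -14*0*(-2) = 0*(-2) = 0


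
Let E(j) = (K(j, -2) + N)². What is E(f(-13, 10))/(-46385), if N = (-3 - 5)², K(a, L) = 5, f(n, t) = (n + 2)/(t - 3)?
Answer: -4761/46385 ≈ -0.10264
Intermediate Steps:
f(n, t) = (2 + n)/(-3 + t)
N = 64 (N = (-8)² = 64)
E(j) = 4761 (E(j) = (5 + 64)² = 69² = 4761)
E(f(-13, 10))/(-46385) = 4761/(-46385) = 4761*(-1/46385) = -4761/46385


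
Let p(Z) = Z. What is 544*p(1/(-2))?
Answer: -272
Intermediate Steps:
544*p(1/(-2)) = 544*(1/(-2)) = 544*(1*(-½)) = 544*(-½) = -272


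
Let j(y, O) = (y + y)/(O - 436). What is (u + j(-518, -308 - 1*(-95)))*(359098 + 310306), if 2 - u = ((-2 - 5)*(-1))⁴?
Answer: -1041535724660/649 ≈ -1.6048e+9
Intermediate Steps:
j(y, O) = 2*y/(-436 + O) (j(y, O) = (2*y)/(-436 + O) = 2*y/(-436 + O))
u = -2399 (u = 2 - ((-2 - 5)*(-1))⁴ = 2 - (-7*(-1))⁴ = 2 - 1*7⁴ = 2 - 1*2401 = 2 - 2401 = -2399)
(u + j(-518, -308 - 1*(-95)))*(359098 + 310306) = (-2399 + 2*(-518)/(-436 + (-308 - 1*(-95))))*(359098 + 310306) = (-2399 + 2*(-518)/(-436 + (-308 + 95)))*669404 = (-2399 + 2*(-518)/(-436 - 213))*669404 = (-2399 + 2*(-518)/(-649))*669404 = (-2399 + 2*(-518)*(-1/649))*669404 = (-2399 + 1036/649)*669404 = -1555915/649*669404 = -1041535724660/649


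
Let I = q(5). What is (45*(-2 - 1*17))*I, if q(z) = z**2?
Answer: -21375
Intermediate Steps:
I = 25 (I = 5**2 = 25)
(45*(-2 - 1*17))*I = (45*(-2 - 1*17))*25 = (45*(-2 - 17))*25 = (45*(-19))*25 = -855*25 = -21375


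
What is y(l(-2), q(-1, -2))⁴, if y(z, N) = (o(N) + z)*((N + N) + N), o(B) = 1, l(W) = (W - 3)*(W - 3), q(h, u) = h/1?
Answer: 37015056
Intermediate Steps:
q(h, u) = h (q(h, u) = h*1 = h)
l(W) = (-3 + W)² (l(W) = (-3 + W)*(-3 + W) = (-3 + W)²)
y(z, N) = 3*N*(1 + z) (y(z, N) = (1 + z)*((N + N) + N) = (1 + z)*(2*N + N) = (1 + z)*(3*N) = 3*N*(1 + z))
y(l(-2), q(-1, -2))⁴ = (3*(-1)*(1 + (-3 - 2)²))⁴ = (3*(-1)*(1 + (-5)²))⁴ = (3*(-1)*(1 + 25))⁴ = (3*(-1)*26)⁴ = (-78)⁴ = 37015056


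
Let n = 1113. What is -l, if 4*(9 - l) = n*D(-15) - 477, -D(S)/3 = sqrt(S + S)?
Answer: -513/4 - 3339*I*sqrt(30)/4 ≈ -128.25 - 4572.1*I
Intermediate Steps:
D(S) = -3*sqrt(2)*sqrt(S) (D(S) = -3*sqrt(S + S) = -3*sqrt(2)*sqrt(S))
l = 513/4 + 3339*I*sqrt(30)/4 (l = 9 - (1113*(-3*sqrt(2)*sqrt(-15)) - 477)/4 = 9 - (1113*(-3*sqrt(2)*I*sqrt(15)) - 477)/4 = 9 - (1113*(-3*I*sqrt(30)) - 477)/4 = 9 - (-3339*I*sqrt(30) - 477)/4 = 9 - (-477 - 3339*I*sqrt(30))/4 = 9 + (477/4 + 3339*I*sqrt(30)/4) = 513/4 + 3339*I*sqrt(30)/4 ≈ 128.25 + 4572.1*I)
-l = -(513/4 + 3339*I*sqrt(30)/4) = -513/4 - 3339*I*sqrt(30)/4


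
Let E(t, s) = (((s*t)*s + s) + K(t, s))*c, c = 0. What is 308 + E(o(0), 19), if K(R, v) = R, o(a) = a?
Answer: 308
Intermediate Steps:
E(t, s) = 0 (E(t, s) = (((s*t)*s + s) + t)*0 = ((t*s**2 + s) + t)*0 = ((s + t*s**2) + t)*0 = (s + t + t*s**2)*0 = 0)
308 + E(o(0), 19) = 308 + 0 = 308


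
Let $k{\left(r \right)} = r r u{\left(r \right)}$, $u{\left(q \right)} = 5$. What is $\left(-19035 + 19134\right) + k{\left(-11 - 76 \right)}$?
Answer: $37944$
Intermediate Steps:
$k{\left(r \right)} = 5 r^{2}$ ($k{\left(r \right)} = r r 5 = r^{2} \cdot 5 = 5 r^{2}$)
$\left(-19035 + 19134\right) + k{\left(-11 - 76 \right)} = \left(-19035 + 19134\right) + 5 \left(-11 - 76\right)^{2} = 99 + 5 \left(-11 - 76\right)^{2} = 99 + 5 \left(-87\right)^{2} = 99 + 5 \cdot 7569 = 99 + 37845 = 37944$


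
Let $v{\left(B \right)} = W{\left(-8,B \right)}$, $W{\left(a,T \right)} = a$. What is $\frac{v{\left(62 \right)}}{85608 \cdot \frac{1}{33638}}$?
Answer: $- \frac{33638}{10701} \approx -3.1434$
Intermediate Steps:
$v{\left(B \right)} = -8$
$\frac{v{\left(62 \right)}}{85608 \cdot \frac{1}{33638}} = - \frac{8}{85608 \cdot \frac{1}{33638}} = - \frac{8}{\frac{42804}{16819}} = \left(-8\right) \frac{16819}{42804} = - \frac{33638}{10701}$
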